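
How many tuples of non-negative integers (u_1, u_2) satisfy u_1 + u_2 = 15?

Stars and bars with 15 stars and 1 bars:
C(15+2-1, 2-1) = C(16,1).

Final answer: C(16,1) = 16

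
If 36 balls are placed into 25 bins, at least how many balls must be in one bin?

By the pigeonhole principle: ceiling(36/25).

Final answer: 2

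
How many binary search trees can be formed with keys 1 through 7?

This is a standard Catalan-number count: the answer is C_n. Here n = 7.
Using C_0 = 1 and C_(k+1) = C_k x 2(2k+1)/(k+2), build up term by term: C_1=1, C_2=2, C_3=5, C_4=14, C_5=42, C_6=132, C_7=429.

Final answer: C_{7} = 429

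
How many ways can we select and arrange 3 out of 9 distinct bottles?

P(9,3) = 9!/(9-3)! = 9!/6!.

Final answer: P(9,3) = 504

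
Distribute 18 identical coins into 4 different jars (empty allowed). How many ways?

Stars and bars: C(n+k-1, k-1) = C(21,3).

Final answer: C(21,3) = 1330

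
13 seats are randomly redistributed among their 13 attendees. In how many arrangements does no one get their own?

D(n) = (n-1)(D(n-1) + D(n-2)), D(0)=1, D(1)=0.
D(2) = 1 x (0 + 1) = 1
D(3) = 2 x (1 + 0) = 2
D(4) = 3 x (2 + 1) = 9
D(5) = 4 x (9 + 2) = 44
D(6) = 5 x (44 + 9) = 265
D(7) = 6 x (265 + 44) = 1854
D(8) = 7 x (1854 + 265) = 14833
D(9) = 8 x (14833 + 1854) = 133496
D(10) = 9 x (133496 + 14833) = 1334961
D(11) = 10 x (1334961 + 133496) = 14684570
D(12) = 11 x (14684570 + 1334961) = 176214841
D(13) = 12 x (D(12) + D(11)) = 12 x (176214841 + 14684570)

Final answer: D(13) = 2290792932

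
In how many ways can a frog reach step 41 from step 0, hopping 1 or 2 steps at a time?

Let f(n) count the ways. The last step is size 1 or 2, so f(n) = f(n-1) + f(n-2) with f(1)=1, f(2)=2.
Building up term by term: f(1)=1, f(2)=2, f(3)=3, f(4)=5, f(5)=8, f(6)=13, f(7)=21, f(8)=34, f(9)=55, f(10)=89, f(11)=144, f(12)=233, f(13)=377, f(14)=610, f(15)=987, f(16)=1597, f(17)=2584, f(18)=4181, f(19)=6765, f(20)=10946, f(21)=17711, f(22)=28657, f(23)=46368, f(24)=75025, f(25)=121393, f(26)=196418, f(27)=317811, f(28)=514229, f(29)=832040, f(30)=1346269, f(31)=2178309, f(32)=3524578, f(33)=5702887, f(34)=9227465, f(35)=14930352, f(36)=24157817, f(37)=39088169, f(38)=63245986, f(39)=102334155, f(40)=165580141, f(41)=267914296.

Final answer: 267914296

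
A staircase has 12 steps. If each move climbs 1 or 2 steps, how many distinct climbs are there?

Let f(n) count the ways. The last step is size 1 or 2, so f(n) = f(n-1) + f(n-2) with f(1)=1, f(2)=2.
Computing successive values: f(1)=1, f(2)=2, f(3)=3, f(4)=5, f(5)=8, f(6)=13, f(7)=21, f(8)=34, f(9)=55, f(10)=89, f(11)=144, f(12)=233.

Final answer: 233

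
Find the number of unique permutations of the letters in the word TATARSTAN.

Letters (A:3, N:1, R:1, S:1, T:3). Total letters: 9.
Permutations = 9!/(3! x 3!).

Final answer: 10080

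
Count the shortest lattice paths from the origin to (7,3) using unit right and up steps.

Each path has 7 right steps and 3 up steps in some order (10 steps total).
Choose which 3 of the 10 steps are up: C(10,3).

Final answer: C(10,3) = 120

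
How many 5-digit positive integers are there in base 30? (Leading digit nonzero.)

In base 30, the leading digit has 29 choices (1..29); each of the remaining 4 digits has 30 choices.
Total: 29 x 30^4.

Final answer: 23490000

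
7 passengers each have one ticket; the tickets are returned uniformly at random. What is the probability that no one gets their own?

Derangements satisfy D(n) = (n-1)(D(n-1) + D(n-2)), starting from D(0)=1, D(1)=0.
Building up: D(2)=1, D(3)=2, D(4)=9, D(5)=44, D(6)=265, D(7)=1854.
Total arrangements: 7! = 5040.
Probability = D(7)/7! = 103/280.

Final answer: D(7)/7! = 1854/5040 = 0.367857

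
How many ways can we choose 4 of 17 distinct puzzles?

C(17,4) = 17!/(4! x (17-4)!).

Final answer: C(17,4) = 2380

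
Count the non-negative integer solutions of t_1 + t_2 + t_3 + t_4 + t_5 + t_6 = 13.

Stars and bars with 13 stars and 5 bars:
C(13+6-1, 6-1) = C(18,5).

Final answer: C(18,5) = 8568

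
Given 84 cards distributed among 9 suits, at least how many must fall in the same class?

By pigeonhole with 84 objects and 9 categories: ceiling(84/9).

Final answer: 10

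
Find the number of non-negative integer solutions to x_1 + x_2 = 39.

Stars and bars with 39 stars and 1 bars:
C(39+2-1, 2-1) = C(40,1).

Final answer: C(40,1) = 40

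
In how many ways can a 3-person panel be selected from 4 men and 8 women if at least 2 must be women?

Sum over valid woman counts:
C(8,2)C(4,1) = 112
C(8,3)C(4,0) = 56
Total: 112 + 56.

Final answer: 168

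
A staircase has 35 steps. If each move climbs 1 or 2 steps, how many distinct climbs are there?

Let f(n) count the ways. The last step is size 1 or 2, so f(n) = f(n-1) + f(n-2) with f(1)=1, f(2)=2.
Computing successive values: f(1)=1, f(2)=2, f(3)=3, f(4)=5, f(5)=8, f(6)=13, f(7)=21, f(8)=34, f(9)=55, f(10)=89, f(11)=144, f(12)=233, f(13)=377, f(14)=610, f(15)=987, f(16)=1597, f(17)=2584, f(18)=4181, f(19)=6765, f(20)=10946, f(21)=17711, f(22)=28657, f(23)=46368, f(24)=75025, f(25)=121393, f(26)=196418, f(27)=317811, f(28)=514229, f(29)=832040, f(30)=1346269, f(31)=2178309, f(32)=3524578, f(33)=5702887, f(34)=9227465, f(35)=14930352.

Final answer: 14930352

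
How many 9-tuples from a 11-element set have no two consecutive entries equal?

Let g(n) count such strings. g(1) = 11, and each valid string of length n-1 extends in 10 ways (any symbol but the last), so g(n) = 10 g(n-1).
Total: g(9) = 11 x 10^8.

Final answer: 11 x 10^{8} = 1100000000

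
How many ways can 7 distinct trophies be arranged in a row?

The number of ways to arrange 7 distinct objects is 7!.

Final answer: 7! = 5040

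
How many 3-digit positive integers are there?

These are the integers in [10^2, 10^3), so the count is 10^3 - 10^2 = 9 x 10^2.

Final answer: 900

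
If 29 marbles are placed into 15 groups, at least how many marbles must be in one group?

By the pigeonhole principle: ceiling(29/15).

Final answer: 2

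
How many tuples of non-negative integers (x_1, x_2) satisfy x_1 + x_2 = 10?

Stars and bars with 10 stars and 1 bars:
C(10+2-1, 2-1) = C(11,1).

Final answer: C(11,1) = 11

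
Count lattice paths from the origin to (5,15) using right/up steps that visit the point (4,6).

Paths (0,0)->(4,6): C(10,6) = 210.
Paths (4,6)->(5,15): C(10,9) = 10.
By multiplication principle: 210 x 10.

Final answer: 2100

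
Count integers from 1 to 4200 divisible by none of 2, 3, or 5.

|div by 2|=2100, |div by 3|=1400, |div by 5|=840.
|div by 2&3|=700, |div by 2&5|=420, |div by 3&5|=280, |div by all|=140.
By inclusion-exclusion, divisible by at least one: 2100+1400+840-700-420-280+140 = 3080.
Not divisible by any: 4200 - 3080.

Final answer: 1120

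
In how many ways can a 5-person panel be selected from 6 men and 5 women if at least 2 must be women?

Sum over valid woman counts:
C(5,2)C(6,3) = 200
C(5,3)C(6,2) = 150
C(5,4)C(6,1) = 30
C(5,5)C(6,0) = 1
Total: 200 + 150 + 30 + 1.

Final answer: 381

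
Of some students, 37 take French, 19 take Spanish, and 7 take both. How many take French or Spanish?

|A union B| = |A| + |B| - |A intersect B| = 37 + 19 - 7.

Final answer: 49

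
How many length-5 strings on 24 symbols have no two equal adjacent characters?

Let g(n) count such strings. g(1) = 24, and each valid string of length n-1 extends in 23 ways (any symbol but the last), so g(n) = 23 g(n-1).
Total: g(5) = 24 x 23^4.

Final answer: 24 x 23^{4} = 6716184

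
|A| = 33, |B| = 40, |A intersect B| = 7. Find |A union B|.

|A union B| = |A| + |B| - |A intersect B| = 33 + 40 - 7.

Final answer: 66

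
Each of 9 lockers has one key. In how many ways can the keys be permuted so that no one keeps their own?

Use the recurrence D(n) = (n-1)(D(n-1) + D(n-2)) with D(0)=1, D(1)=0.
D(2) = 1 x (0 + 1) = 1
D(3) = 2 x (1 + 0) = 2
D(4) = 3 x (2 + 1) = 9
D(5) = 4 x (9 + 2) = 44
D(6) = 5 x (44 + 9) = 265
D(7) = 6 x (265 + 44) = 1854
D(8) = 7 x (1854 + 265) = 14833
D(9) = 8 x (D(8) + D(7)) = 8 x (14833 + 1854)

Final answer: D(9) = 133496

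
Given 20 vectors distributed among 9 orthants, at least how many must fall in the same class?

By pigeonhole with 20 objects and 9 categories: ceiling(20/9).

Final answer: 3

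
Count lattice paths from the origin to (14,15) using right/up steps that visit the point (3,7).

Paths (0,0)->(3,7): C(10,7) = 120.
Paths (3,7)->(14,15): C(19,8) = 75582.
By multiplication principle: 120 x 75582.

Final answer: 9069840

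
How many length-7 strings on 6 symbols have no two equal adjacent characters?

First character: 6 choices. Each subsequent: 5 choices (must differ from the previous one).
Total: 6 x 5^6.

Final answer: 6 x 5^{6} = 93750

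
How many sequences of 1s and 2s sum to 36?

Condition on the final move: it is a 1-step (f(n-1) ways to get there) or a 2-step (f(n-2) ways), so f(n) = f(n-1) + f(n-2), with f(1)=1, f(2)=2.
Computing successive values: f(1)=1, f(2)=2, f(3)=3, f(4)=5, f(5)=8, f(6)=13, f(7)=21, f(8)=34, f(9)=55, f(10)=89, f(11)=144, f(12)=233, f(13)=377, f(14)=610, f(15)=987, f(16)=1597, f(17)=2584, f(18)=4181, f(19)=6765, f(20)=10946, f(21)=17711, f(22)=28657, f(23)=46368, f(24)=75025, f(25)=121393, f(26)=196418, f(27)=317811, f(28)=514229, f(29)=832040, f(30)=1346269, f(31)=2178309, f(32)=3524578, f(33)=5702887, f(34)=9227465, f(35)=14930352, f(36)=24157817.

Final answer: 24157817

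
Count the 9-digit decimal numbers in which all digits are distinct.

First digit: 9 (not 0). Second: 9 (not first). Third: 8, etc.
Total: 9 x 9 x 8 x 7 x 6 x 5 x 4 x 3 x 2.

Final answer: 3265920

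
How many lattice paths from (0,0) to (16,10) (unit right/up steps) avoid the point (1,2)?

Total paths to (16,10): C(26,10) = 5311735.
Paths through (1,2): C(3,2) x C(23,8) = 1470942.
Avoiding (1,2): 5311735 - 1470942.

Final answer: 3840793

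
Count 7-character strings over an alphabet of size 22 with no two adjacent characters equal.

First character: 22 choices. Each subsequent: 21 choices (must differ from the previous one).
Total: 22 x 21^6.

Final answer: 22 x 21^{6} = 1886854662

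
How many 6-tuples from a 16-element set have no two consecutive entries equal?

Let g(n) count such strings. g(1) = 16, and each valid string of length n-1 extends in 15 ways (any symbol but the last), so g(n) = 15 g(n-1).
Total: g(6) = 16 x 15^5.

Final answer: 16 x 15^{5} = 12150000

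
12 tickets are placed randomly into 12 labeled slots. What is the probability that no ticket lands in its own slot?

D(n) = (n-1)(D(n-1) + D(n-2)), D(0)=1, D(1)=0.
Building up: D(2)=1, D(3)=2, D(4)=9, D(5)=44, D(6)=265, D(7)=1854, D(8)=14833, D(9)=133496, D(10)=1334961, D(11)=14684570, D(12)=176214841.
Total arrangements: 12! = 479001600.
Probability = D(12)/12! = 16019531/43545600.

Final answer: D(12)/12! = 176214841/479001600 = 0.367879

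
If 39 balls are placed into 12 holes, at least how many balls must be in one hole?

By the pigeonhole principle: ceiling(39/12).

Final answer: 4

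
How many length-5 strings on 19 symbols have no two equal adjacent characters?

Let g(n) count such strings. g(1) = 19, and each valid string of length n-1 extends in 18 ways (any symbol but the last), so g(n) = 18 g(n-1).
Total: g(5) = 19 x 18^4.

Final answer: 19 x 18^{4} = 1994544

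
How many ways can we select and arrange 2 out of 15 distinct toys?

P(15,2) = 15!/(15-2)! = 15!/13!.

Final answer: P(15,2) = 210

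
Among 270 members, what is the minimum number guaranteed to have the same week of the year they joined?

There are 52 possible values for week of the year they joined. With 270 members and 52 categories, by pigeonhole: ceiling(270/52).

Final answer: 6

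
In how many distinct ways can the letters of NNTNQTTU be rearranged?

Letters (N:3, Q:1, T:3, U:1). Total letters: 8.
Permutations = 8!/(3! x 3!).

Final answer: 1120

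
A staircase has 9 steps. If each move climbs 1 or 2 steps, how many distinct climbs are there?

Let f(n) be the number of climbs. Removing the last move (1 or 2 steps) gives f(n) = f(n-1) + f(n-2); base cases f(1)=1, f(2)=2.
Iterating the recurrence: f(1)=1, f(2)=2, f(3)=3, f(4)=5, f(5)=8, f(6)=13, f(7)=21, f(8)=34, f(9)=55.

Final answer: 55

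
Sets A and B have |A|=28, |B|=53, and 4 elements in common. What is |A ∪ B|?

|A union B| = |A| + |B| - |A intersect B| = 28 + 53 - 4.

Final answer: 77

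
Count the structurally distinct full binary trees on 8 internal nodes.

The structures are counted by the Catalan number C_n. Here n = 8.
C_n = C(2n,n)/(n+1), so C_{8} = C(16,8)/9 = 12870/9.

Final answer: C_{8} = 1430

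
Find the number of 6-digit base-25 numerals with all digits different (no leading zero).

The leading digit has 24 choices (anything but zero); the next has 24 (anything but the first), then 23, and so on, one fewer each time.
Total: 24 x 24 x 23 x 22 x 21 x 20.

Final answer: 122411520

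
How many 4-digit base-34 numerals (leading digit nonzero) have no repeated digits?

First digit: 33 (nonzero). Second: 33 (not first). Third: 32, etc.
Total: 33 x 33 x 32 x 31.

Final answer: 1080288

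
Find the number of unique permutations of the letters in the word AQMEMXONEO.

Letters (A:1, E:2, M:2, N:1, O:2, Q:1, X:1). Total letters: 10.
Permutations = 10!/(2! x 2! x 2!).

Final answer: 453600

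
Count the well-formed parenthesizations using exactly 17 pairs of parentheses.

This is counted by the nth Catalan number C_n. Here n = 17 (pairs).
C_n = C(2n,n)/(n+1), so C_{17} = C(34,17)/18 = 2333606220/18.

Final answer: C_{17} = 129644790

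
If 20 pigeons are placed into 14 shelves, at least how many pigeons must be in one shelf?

By the pigeonhole principle: ceiling(20/14).

Final answer: 2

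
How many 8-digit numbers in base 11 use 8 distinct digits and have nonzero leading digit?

The leading digit has 10 choices (anything but zero); the next has 10 (anything but the first), then 9, and so on, one fewer each time.
Total: 10 x 10 x 9 x 8 x 7 x 6 x 5 x 4.

Final answer: 6048000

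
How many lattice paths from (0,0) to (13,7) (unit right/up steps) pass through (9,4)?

Paths (0,0)->(9,4): C(13,4) = 715.
Paths (9,4)->(13,7): C(7,3) = 35.
By multiplication principle: 715 x 35.

Final answer: 25025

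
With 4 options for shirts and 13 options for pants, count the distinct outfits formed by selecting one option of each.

By the multiplication principle: 4 x 13.

Final answer: 52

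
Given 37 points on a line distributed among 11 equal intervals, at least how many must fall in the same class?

By pigeonhole with 37 objects and 11 categories: ceiling(37/11).

Final answer: 4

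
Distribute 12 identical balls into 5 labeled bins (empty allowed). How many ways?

Stars and bars: C(n+k-1, k-1) = C(16,4).

Final answer: C(16,4) = 1820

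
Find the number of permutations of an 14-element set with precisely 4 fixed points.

Choose which 4 elements are fixed: C(14,4) = 1001.
Derange the remaining 10 using D(j) = (j-1)(D(j-1) + D(j-2)), D(0)=1, D(1)=0: D(2)=1, D(3)=2, D(4)=9, D(5)=44, D(6)=265, D(7)=1854, D(8)=14833, D(9)=133496, D(10)=1334961.
Total: 1001 x 1334961.

Final answer: C(14,4) D(10) = 1336295961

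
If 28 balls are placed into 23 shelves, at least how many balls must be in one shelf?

By the pigeonhole principle: ceiling(28/23).

Final answer: 2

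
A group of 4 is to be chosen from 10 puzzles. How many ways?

C(10,4) = 10!/(4! x (10-4)!).

Final answer: C(10,4) = 210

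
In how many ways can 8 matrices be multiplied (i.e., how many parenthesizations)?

This is counted by the nth Catalan number C_n. Here n = 8 - 1 = 7.
C_n = C(2n,n)/(n+1), so C_{7} = C(14,7)/8 = 3432/8.

Final answer: C_{7} = 429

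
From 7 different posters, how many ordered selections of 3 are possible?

P(7,3) = 7!/(7-3)! = 7!/4!.

Final answer: P(7,3) = 210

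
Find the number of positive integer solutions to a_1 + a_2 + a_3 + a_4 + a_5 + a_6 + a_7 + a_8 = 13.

Substitute a'_i = a_i - 1 (so a'_i >= 0). Then sum a'_i = 13 - 8 = 5.
Stars and bars: C(5+8-1, 8-1) = C(12,7).

Final answer: C(12,7) = 792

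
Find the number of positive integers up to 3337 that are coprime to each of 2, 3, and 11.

|div by 2|=1668, |div by 3|=1112, |div by 11|=303.
|div by 2&3|=556, |div by 2&11|=151, |div by 3&11|=101, |div by all|=50.
By inclusion-exclusion, divisible by at least one: 1668+1112+303-556-151-101+50 = 2325.
Not divisible by any: 3337 - 2325.

Final answer: 1012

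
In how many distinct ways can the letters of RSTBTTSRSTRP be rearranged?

Letters (B:1, P:1, R:3, S:3, T:4). Total letters: 12.
Permutations = 12!/(4! x 3! x 3!).

Final answer: 554400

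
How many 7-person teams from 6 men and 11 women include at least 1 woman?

Sum over valid woman counts:
C(11,1)C(6,6) = 11
C(11,2)C(6,5) = 330
C(11,3)C(6,4) = 2475
C(11,4)C(6,3) = 6600
C(11,5)C(6,2) = 6930
C(11,6)C(6,1) = 2772
C(11,7)C(6,0) = 330
Total: 11 + 330 + 2475 + 6600 + 6930 + 2772 + 330.

Final answer: 19448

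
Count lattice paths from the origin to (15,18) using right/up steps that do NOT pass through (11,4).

Total paths to (15,18): C(33,18) = 1037158320.
Paths through (11,4): C(15,4) x C(18,14) = 4176900.
Avoiding (11,4): 1037158320 - 4176900.

Final answer: 1032981420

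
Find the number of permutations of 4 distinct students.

The number of ways to arrange 4 distinct objects is 4!.

Final answer: 4! = 24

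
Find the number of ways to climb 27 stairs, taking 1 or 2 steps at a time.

Let f(n) be the number of climbs. Removing the last move (1 or 2 steps) gives f(n) = f(n-1) + f(n-2); base cases f(1)=1, f(2)=2.
Building up term by term: f(1)=1, f(2)=2, f(3)=3, f(4)=5, f(5)=8, f(6)=13, f(7)=21, f(8)=34, f(9)=55, f(10)=89, f(11)=144, f(12)=233, f(13)=377, f(14)=610, f(15)=987, f(16)=1597, f(17)=2584, f(18)=4181, f(19)=6765, f(20)=10946, f(21)=17711, f(22)=28657, f(23)=46368, f(24)=75025, f(25)=121393, f(26)=196418, f(27)=317811.

Final answer: 317811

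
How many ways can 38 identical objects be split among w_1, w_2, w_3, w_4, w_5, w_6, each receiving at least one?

Substitute w'_i = w_i - 1 (so w'_i >= 0). Then sum w'_i = 38 - 6 = 32.
Stars and bars: C(32+6-1, 6-1) = C(37,5).

Final answer: C(37,5) = 435897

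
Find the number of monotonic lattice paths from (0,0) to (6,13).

Each path has 6 right steps and 13 up steps in some order (19 steps total).
Choose which 13 of the 19 steps are up: C(19,13).

Final answer: C(19,13) = 27132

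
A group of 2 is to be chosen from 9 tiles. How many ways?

C(9,2) = 9!/(2! x (9-2)!).

Final answer: C(9,2) = 36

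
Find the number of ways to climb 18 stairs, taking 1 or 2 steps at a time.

Condition on the final move: it is a 1-step (f(n-1) ways to get there) or a 2-step (f(n-2) ways), so f(n) = f(n-1) + f(n-2), with f(1)=1, f(2)=2.
Iterating the recurrence: f(1)=1, f(2)=2, f(3)=3, f(4)=5, f(5)=8, f(6)=13, f(7)=21, f(8)=34, f(9)=55, f(10)=89, f(11)=144, f(12)=233, f(13)=377, f(14)=610, f(15)=987, f(16)=1597, f(17)=2584, f(18)=4181.

Final answer: 4181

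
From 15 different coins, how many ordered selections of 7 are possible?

P(15,7) = 15!/(15-7)! = 15!/8!.

Final answer: P(15,7) = 32432400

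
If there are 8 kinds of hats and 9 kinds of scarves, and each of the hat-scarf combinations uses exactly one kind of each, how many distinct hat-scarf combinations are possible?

By the multiplication principle: 8 x 9.

Final answer: 72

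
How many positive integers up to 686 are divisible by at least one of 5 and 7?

Multiples of 5: 137. Multiples of 7: 98. Of both (lcm=35): 19.
By inclusion-exclusion: 137 + 98 - 19.

Final answer: 216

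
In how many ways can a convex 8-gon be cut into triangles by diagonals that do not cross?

This is counted by the nth Catalan number C_n. Here n = 8 - 2 = 6.
C_n = C(2n,n) - C(2n,n+1), so C_{6} = C(12,6) - C(12,7) = 924 - 792.

Final answer: C_{6} = 132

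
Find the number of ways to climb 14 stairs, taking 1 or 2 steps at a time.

Condition on the final move: it is a 1-step (f(n-1) ways to get there) or a 2-step (f(n-2) ways), so f(n) = f(n-1) + f(n-2), with f(1)=1, f(2)=2.
Computing successive values: f(1)=1, f(2)=2, f(3)=3, f(4)=5, f(5)=8, f(6)=13, f(7)=21, f(8)=34, f(9)=55, f(10)=89, f(11)=144, f(12)=233, f(13)=377, f(14)=610.

Final answer: 610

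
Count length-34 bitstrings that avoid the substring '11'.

Classify by the final bit: ...0 gives a(n-1) strings, ...01 gives a(n-2) strings. Thus a(n) = a(n-1) + a(n-2) with a(1)=2, a(2)=3.
Iterating the recurrence: a(1)=2, a(2)=3, a(3)=5, a(4)=8, a(5)=13, a(6)=21, a(7)=34, a(8)=55, a(9)=89, a(10)=144, a(11)=233, a(12)=377, a(13)=610, a(14)=987, a(15)=1597, a(16)=2584, a(17)=4181, a(18)=6765, a(19)=10946, a(20)=17711, a(21)=28657, a(22)=46368, a(23)=75025, a(24)=121393, a(25)=196418, a(26)=317811, a(27)=514229, a(28)=832040, a(29)=1346269, a(30)=2178309, a(31)=3524578, a(32)=5702887, a(33)=9227465, a(34)=14930352.

Final answer: 14930352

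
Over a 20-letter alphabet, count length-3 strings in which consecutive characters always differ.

Let g(n) count such strings. g(1) = 20, and each valid string of length n-1 extends in 19 ways (any symbol but the last), so g(n) = 19 g(n-1).
Total: g(3) = 20 x 19^2.

Final answer: 20 x 19^{2} = 7220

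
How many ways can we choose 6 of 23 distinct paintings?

C(23,6) = 23!/(6! x 17!).

Final answer: \binom{23}{6} = 100947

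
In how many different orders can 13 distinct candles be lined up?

The number of ways to arrange 13 distinct objects is 13!.

Final answer: 13! = 6227020800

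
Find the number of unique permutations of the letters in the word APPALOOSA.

Letters (A:3, L:1, O:2, P:2, S:1). Total letters: 9.
Permutations = 9!/(3! x 2! x 2!).

Final answer: 15120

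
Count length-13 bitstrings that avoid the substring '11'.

A valid string ends in 0 (append to any length-(n-1) valid string) or in 01 (append to any length-(n-2) valid string), so a(n) = a(n-1) + a(n-2) with a(1)=2, a(2)=3.
Building up term by term: a(1)=2, a(2)=3, a(3)=5, a(4)=8, a(5)=13, a(6)=21, a(7)=34, a(8)=55, a(9)=89, a(10)=144, a(11)=233, a(12)=377, a(13)=610.

Final answer: 610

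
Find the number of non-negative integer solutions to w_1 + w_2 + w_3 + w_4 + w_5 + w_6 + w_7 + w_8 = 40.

Stars and bars with 40 stars and 7 bars:
C(40+8-1, 8-1) = C(47,7).

Final answer: C(47,7) = 62891499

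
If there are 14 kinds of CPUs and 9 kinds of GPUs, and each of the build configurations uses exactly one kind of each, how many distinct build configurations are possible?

By the multiplication principle: 14 x 9.

Final answer: 126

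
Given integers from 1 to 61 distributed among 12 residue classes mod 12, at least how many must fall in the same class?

By pigeonhole with 61 objects and 12 categories: ceiling(61/12).

Final answer: 6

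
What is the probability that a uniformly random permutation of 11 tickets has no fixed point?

Derangements satisfy D(n) = (n-1)(D(n-1) + D(n-2)), starting from D(0)=1, D(1)=0.
Building up: D(2)=1, D(3)=2, D(4)=9, D(5)=44, D(6)=265, D(7)=1854, D(8)=14833, D(9)=133496, D(10)=1334961, D(11)=14684570.
Total arrangements: 11! = 39916800.
Probability = D(11)/11! = 1468457/3991680.

Final answer: D(11)/11! = 14684570/39916800 = 0.367879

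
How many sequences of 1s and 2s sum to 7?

Let f(n) count the ways. The last step is size 1 or 2, so f(n) = f(n-1) + f(n-2) with f(1)=1, f(2)=2.
Iterating the recurrence: f(1)=1, f(2)=2, f(3)=3, f(4)=5, f(5)=8, f(6)=13, f(7)=21.

Final answer: 21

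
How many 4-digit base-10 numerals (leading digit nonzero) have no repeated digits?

The leading digit has 9 choices (anything but zero); the next has 9 (anything but the first), then 8, and so on, one fewer each time.
Total: 9 x 9 x 8 x 7.

Final answer: 4536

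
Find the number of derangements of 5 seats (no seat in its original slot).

Use the recurrence D(n) = (n-1)(D(n-1) + D(n-2)) with D(0)=1, D(1)=0.
D(2) = 1 x (0 + 1) = 1
D(3) = 2 x (1 + 0) = 2
D(4) = 3 x (2 + 1) = 9
D(5) = 4 x (D(4) + D(3)) = 4 x (9 + 2)

Final answer: D(5) = 44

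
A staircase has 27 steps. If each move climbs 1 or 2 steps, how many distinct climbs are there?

Condition on the final move: it is a 1-step (f(n-1) ways to get there) or a 2-step (f(n-2) ways), so f(n) = f(n-1) + f(n-2), with f(1)=1, f(2)=2.
Iterating the recurrence: f(1)=1, f(2)=2, f(3)=3, f(4)=5, f(5)=8, f(6)=13, f(7)=21, f(8)=34, f(9)=55, f(10)=89, f(11)=144, f(12)=233, f(13)=377, f(14)=610, f(15)=987, f(16)=1597, f(17)=2584, f(18)=4181, f(19)=6765, f(20)=10946, f(21)=17711, f(22)=28657, f(23)=46368, f(24)=75025, f(25)=121393, f(26)=196418, f(27)=317811.

Final answer: 317811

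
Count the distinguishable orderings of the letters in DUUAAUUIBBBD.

Letters (A:2, B:3, D:2, I:1, U:4). Total letters: 12.
Permutations = 12!/(4! x 3! x 2! x 2!).

Final answer: 831600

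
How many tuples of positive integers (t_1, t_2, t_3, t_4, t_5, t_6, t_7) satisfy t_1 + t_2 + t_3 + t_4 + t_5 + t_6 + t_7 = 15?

Substitute t'_i = t_i - 1 (so t'_i >= 0). Then sum t'_i = 15 - 7 = 8.
Stars and bars: C(8+7-1, 7-1) = C(14,6).

Final answer: C(14,6) = 3003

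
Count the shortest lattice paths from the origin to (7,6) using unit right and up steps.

Each path has 7 right steps and 6 up steps in some order (13 steps total).
Choose which 6 of the 13 steps are up: C(13,6).

Final answer: C(13,6) = 1716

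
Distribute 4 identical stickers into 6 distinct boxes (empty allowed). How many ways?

Stars and bars: C(n+k-1, k-1) = C(9,5).

Final answer: C(9,5) = 126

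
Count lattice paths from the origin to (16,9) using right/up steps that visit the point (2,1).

Paths (0,0)->(2,1): C(3,1) = 3.
Paths (2,1)->(16,9): C(22,8) = 319770.
By multiplication principle: 3 x 319770.

Final answer: 959310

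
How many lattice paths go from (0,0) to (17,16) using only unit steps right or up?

Each path has 17 right steps and 16 up steps in some order (33 steps total).
Choose which 16 of the 33 steps are up: C(33,16).

Final answer: C(33,16) = 1166803110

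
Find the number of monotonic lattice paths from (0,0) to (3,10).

Each path has 3 right steps and 10 up steps in some order (13 steps total).
Choose which 10 of the 13 steps are up: C(13,10).

Final answer: C(13,10) = 286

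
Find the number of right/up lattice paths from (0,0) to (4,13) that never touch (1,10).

Total paths to (4,13): C(17,13) = 2380.
Paths through (1,10): C(11,10) x C(6,3) = 220.
Avoiding (1,10): 2380 - 220.

Final answer: 2160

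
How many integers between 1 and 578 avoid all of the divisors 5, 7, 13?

|div by 5|=115, |div by 7|=82, |div by 13|=44.
|div by 5&7|=16, |div by 5&13|=8, |div by 7&13|=6, |div by all|=1.
By inclusion-exclusion, divisible by at least one: 115+82+44-16-8-6+1 = 212.
Not divisible by any: 578 - 212.

Final answer: 366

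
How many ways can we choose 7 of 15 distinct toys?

C(15,7) = 15!/(7! x 8!).

Final answer: \binom{15}{7} = 6435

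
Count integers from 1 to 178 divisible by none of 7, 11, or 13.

|div by 7|=25, |div by 11|=16, |div by 13|=13.
|div by 7&11|=2, |div by 7&13|=1, |div by 11&13|=1, |div by all|=0.
By inclusion-exclusion, divisible by at least one: 25+16+13-2-1-1+0 = 50.
Not divisible by any: 178 - 50.

Final answer: 128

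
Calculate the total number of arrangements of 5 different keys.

The number of ways to arrange 5 distinct objects is 5!.

Final answer: 5! = 120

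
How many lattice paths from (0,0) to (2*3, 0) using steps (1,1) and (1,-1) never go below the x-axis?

Total monotonic paths to (3,3): C(6,3) = 20.
By the reflection principle, paths that go above the diagonal number C(6,4) = 15.
Valid Dyck paths: 20 - 15.
(Equivalently, C_{3} = C(6,3)/4 = 20/4.)

Final answer: C_{3} = 5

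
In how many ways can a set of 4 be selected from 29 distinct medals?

C(29,4) = 29!/(4! x 25!).

Final answer: \binom{29}{4} = 23751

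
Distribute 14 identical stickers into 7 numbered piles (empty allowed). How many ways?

Stars and bars: C(n+k-1, k-1) = C(20,6).

Final answer: C(20,6) = 38760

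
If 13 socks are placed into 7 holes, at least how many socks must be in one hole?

By the pigeonhole principle: ceiling(13/7).

Final answer: 2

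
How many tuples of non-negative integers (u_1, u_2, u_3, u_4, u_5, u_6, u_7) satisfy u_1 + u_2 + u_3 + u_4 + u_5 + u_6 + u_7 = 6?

Stars and bars with 6 stars and 6 bars:
C(6+7-1, 7-1) = C(12,6).

Final answer: C(12,6) = 924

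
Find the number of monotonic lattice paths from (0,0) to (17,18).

Each path has 17 right steps and 18 up steps in some order (35 steps total).
Choose which 18 of the 35 steps are up: C(35,18).

Final answer: C(35,18) = 4537567650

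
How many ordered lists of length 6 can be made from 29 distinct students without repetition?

P(29,6) = 29!/(29-6)! = 29!/23!.

Final answer: P(29,6) = 342014400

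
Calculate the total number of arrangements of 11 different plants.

The number of ways to arrange 11 distinct objects is 11!.

Final answer: 11! = 39916800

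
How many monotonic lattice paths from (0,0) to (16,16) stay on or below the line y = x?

Total monotonic paths to (16,16): C(32,16) = 601080390.
A path is bad iff it touches y = x + 1; reflecting its initial segment maps bad paths bijectively onto all paths to (15,17), of which there are C(32,17) = 565722720.
Valid Dyck paths: 601080390 - 565722720.
(This is the Catalan number C_{16}.)

Final answer: C_{16} = 35357670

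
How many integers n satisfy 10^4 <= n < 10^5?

These are the integers in [10^4, 10^5), so the count is 10^5 - 10^4 = 9 x 10^4.

Final answer: 90000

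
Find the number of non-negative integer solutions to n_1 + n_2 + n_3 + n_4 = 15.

Stars and bars with 15 stars and 3 bars:
C(15+4-1, 4-1) = C(18,3).

Final answer: C(18,3) = 816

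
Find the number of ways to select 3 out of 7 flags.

C(7,3) = 7!/(3! x (7-3)!).

Final answer: C(7,3) = 35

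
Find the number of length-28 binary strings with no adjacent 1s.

Classify by the final bit: ...0 gives a(n-1) strings, ...01 gives a(n-2) strings. Thus a(n) = a(n-1) + a(n-2) with a(1)=2, a(2)=3.
Iterating the recurrence: a(1)=2, a(2)=3, a(3)=5, a(4)=8, a(5)=13, a(6)=21, a(7)=34, a(8)=55, a(9)=89, a(10)=144, a(11)=233, a(12)=377, a(13)=610, a(14)=987, a(15)=1597, a(16)=2584, a(17)=4181, a(18)=6765, a(19)=10946, a(20)=17711, a(21)=28657, a(22)=46368, a(23)=75025, a(24)=121393, a(25)=196418, a(26)=317811, a(27)=514229, a(28)=832040.

Final answer: 832040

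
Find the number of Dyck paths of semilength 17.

Total monotonic paths to (17,17): C(34,17) = 2333606220.
A path is bad iff it touches y = x + 1; reflecting its initial segment maps bad paths bijectively onto all paths to (16,18), of which there are C(34,18) = 2203961430.
Valid Dyck paths: 2333606220 - 2203961430.
(Equivalently, C_{17} = C(34,17)/18 = 2333606220/18.)

Final answer: C_{17} = 129644790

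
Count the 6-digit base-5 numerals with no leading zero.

These are the integers in [5^5, 5^6), so the count is 5^6 - 5^5 = 4 x 5^5.

Final answer: 12500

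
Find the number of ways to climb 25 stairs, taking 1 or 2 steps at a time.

Let f(n) count the ways. The last step is size 1 or 2, so f(n) = f(n-1) + f(n-2) with f(1)=1, f(2)=2.
Computing successive values: f(1)=1, f(2)=2, f(3)=3, f(4)=5, f(5)=8, f(6)=13, f(7)=21, f(8)=34, f(9)=55, f(10)=89, f(11)=144, f(12)=233, f(13)=377, f(14)=610, f(15)=987, f(16)=1597, f(17)=2584, f(18)=4181, f(19)=6765, f(20)=10946, f(21)=17711, f(22)=28657, f(23)=46368, f(24)=75025, f(25)=121393.

Final answer: 121393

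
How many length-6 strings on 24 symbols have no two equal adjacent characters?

First character: 24 choices. Each subsequent: 23 choices (must differ from the previous one).
Total: 24 x 23^5.

Final answer: 24 x 23^{5} = 154472232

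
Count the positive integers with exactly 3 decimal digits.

First digit: 9 choices (1-9). Each of the remaining 2 digits: 10 choices.
Total: 9 x 10^2.

Final answer: 900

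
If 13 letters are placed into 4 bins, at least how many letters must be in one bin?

By the pigeonhole principle: ceiling(13/4).

Final answer: 4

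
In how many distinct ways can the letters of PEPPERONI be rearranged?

Letters (E:2, I:1, N:1, O:1, P:3, R:1). Total letters: 9.
Permutations = 9!/(3! x 2!).

Final answer: 30240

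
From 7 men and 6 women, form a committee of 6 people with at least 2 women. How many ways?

Sum over valid woman counts:
C(6,2)C(7,4) = 525
C(6,3)C(7,3) = 700
C(6,4)C(7,2) = 315
C(6,5)C(7,1) = 42
C(6,6)C(7,0) = 1
Total: 525 + 700 + 315 + 42 + 1.

Final answer: 1583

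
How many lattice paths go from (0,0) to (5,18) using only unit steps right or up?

Each path has 5 right steps and 18 up steps in some order (23 steps total).
Choose which 18 of the 23 steps are up: C(23,18).

Final answer: C(23,18) = 33649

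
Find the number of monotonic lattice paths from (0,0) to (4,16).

Each path has 4 right steps and 16 up steps in some order (20 steps total).
Choose which 16 of the 20 steps are up: C(20,16).

Final answer: C(20,16) = 4845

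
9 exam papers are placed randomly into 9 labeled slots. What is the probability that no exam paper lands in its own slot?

D(n) = (n-1)(D(n-1) + D(n-2)), D(0)=1, D(1)=0.
Building up: D(2)=1, D(3)=2, D(4)=9, D(5)=44, D(6)=265, D(7)=1854, D(8)=14833, D(9)=133496.
Total arrangements: 9! = 362880.
Probability = D(9)/9! = 16687/45360.

Final answer: D(9)/9! = 133496/362880 = 0.367879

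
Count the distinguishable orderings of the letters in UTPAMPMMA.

Letters (A:2, M:3, P:2, T:1, U:1). Total letters: 9.
Permutations = 9!/(3! x 2! x 2!).

Final answer: 15120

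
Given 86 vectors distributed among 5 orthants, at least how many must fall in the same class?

By pigeonhole with 86 objects and 5 categories: ceiling(86/5).

Final answer: 18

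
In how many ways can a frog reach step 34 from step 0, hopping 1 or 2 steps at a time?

Condition on the final move: it is a 1-step (f(n-1) ways to get there) or a 2-step (f(n-2) ways), so f(n) = f(n-1) + f(n-2), with f(1)=1, f(2)=2.
Building up term by term: f(1)=1, f(2)=2, f(3)=3, f(4)=5, f(5)=8, f(6)=13, f(7)=21, f(8)=34, f(9)=55, f(10)=89, f(11)=144, f(12)=233, f(13)=377, f(14)=610, f(15)=987, f(16)=1597, f(17)=2584, f(18)=4181, f(19)=6765, f(20)=10946, f(21)=17711, f(22)=28657, f(23)=46368, f(24)=75025, f(25)=121393, f(26)=196418, f(27)=317811, f(28)=514229, f(29)=832040, f(30)=1346269, f(31)=2178309, f(32)=3524578, f(33)=5702887, f(34)=9227465.

Final answer: 9227465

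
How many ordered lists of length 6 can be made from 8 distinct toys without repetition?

P(8,6) = 8!/(8-6)! = 8!/2!.

Final answer: P(8,6) = 20160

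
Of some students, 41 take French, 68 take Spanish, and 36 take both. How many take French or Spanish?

|A union B| = |A| + |B| - |A intersect B| = 41 + 68 - 36.

Final answer: 73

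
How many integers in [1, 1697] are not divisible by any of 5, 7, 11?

|div by 5|=339, |div by 7|=242, |div by 11|=154.
|div by 5&7|=48, |div by 5&11|=30, |div by 7&11|=22, |div by all|=4.
By inclusion-exclusion, divisible by at least one: 339+242+154-48-30-22+4 = 639.
Not divisible by any: 1697 - 639.

Final answer: 1058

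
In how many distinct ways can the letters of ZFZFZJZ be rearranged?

Letters (F:2, J:1, Z:4). Total letters: 7.
Permutations = 7!/(4! x 2!).

Final answer: 105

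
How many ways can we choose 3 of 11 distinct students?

C(11,3) = 11!/(3! x (11-3)!).

Final answer: C(11,3) = 165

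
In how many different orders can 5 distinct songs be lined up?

The number of ways to arrange 5 distinct objects is 5!.

Final answer: 5! = 120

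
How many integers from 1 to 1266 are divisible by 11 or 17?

Multiples of 11: 115. Multiples of 17: 74. Of both (lcm=187): 6.
By inclusion-exclusion: 115 + 74 - 6.

Final answer: 183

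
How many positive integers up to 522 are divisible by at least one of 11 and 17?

Multiples of 11: 47. Multiples of 17: 30. Of both (lcm=187): 2.
By inclusion-exclusion: 47 + 30 - 2.

Final answer: 75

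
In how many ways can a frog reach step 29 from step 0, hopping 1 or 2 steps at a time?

Let f(n) be the number of climbs. Removing the last move (1 or 2 steps) gives f(n) = f(n-1) + f(n-2); base cases f(1)=1, f(2)=2.
Computing successive values: f(1)=1, f(2)=2, f(3)=3, f(4)=5, f(5)=8, f(6)=13, f(7)=21, f(8)=34, f(9)=55, f(10)=89, f(11)=144, f(12)=233, f(13)=377, f(14)=610, f(15)=987, f(16)=1597, f(17)=2584, f(18)=4181, f(19)=6765, f(20)=10946, f(21)=17711, f(22)=28657, f(23)=46368, f(24)=75025, f(25)=121393, f(26)=196418, f(27)=317811, f(28)=514229, f(29)=832040.

Final answer: 832040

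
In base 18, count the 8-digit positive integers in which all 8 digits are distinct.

The leading digit has 17 choices (anything but zero); the next has 17 (anything but the first), then 16, and so on, one fewer each time.
Total: 17 x 17 x 16 x 15 x 14 x 13 x 12 x 11.

Final answer: 1666304640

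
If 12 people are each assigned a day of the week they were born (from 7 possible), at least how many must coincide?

There are 7 possible values for day of the week they were born. With 12 people and 7 categories, by pigeonhole: ceiling(12/7).

Final answer: 2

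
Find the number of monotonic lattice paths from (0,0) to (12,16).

Each path has 12 right steps and 16 up steps in some order (28 steps total).
Choose which 16 of the 28 steps are up: C(28,16).

Final answer: C(28,16) = 30421755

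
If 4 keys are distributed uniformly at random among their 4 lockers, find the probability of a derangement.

Derangements satisfy D(n) = (n-1)(D(n-1) + D(n-2)), starting from D(0)=1, D(1)=0.
Building up: D(2)=1, D(3)=2, D(4)=9.
Total arrangements: 4! = 24.
Probability = D(4)/4! = 3/8.

Final answer: D(4)/4! = 9/24 = 0.375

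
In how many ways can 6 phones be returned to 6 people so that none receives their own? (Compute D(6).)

Derangements satisfy D(n) = (n-1)(D(n-1) + D(n-2)), starting from D(0)=1, D(1)=0.
D(2) = 1 x (0 + 1) = 1
D(3) = 2 x (1 + 0) = 2
D(4) = 3 x (2 + 1) = 9
D(5) = 4 x (9 + 2) = 44
D(6) = 5 x (D(5) + D(4)) = 5 x (44 + 9)

Final answer: D(6) = 265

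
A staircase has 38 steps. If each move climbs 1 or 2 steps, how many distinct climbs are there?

Let f(n) count the ways. The last step is size 1 or 2, so f(n) = f(n-1) + f(n-2) with f(1)=1, f(2)=2.
Computing successive values: f(1)=1, f(2)=2, f(3)=3, f(4)=5, f(5)=8, f(6)=13, f(7)=21, f(8)=34, f(9)=55, f(10)=89, f(11)=144, f(12)=233, f(13)=377, f(14)=610, f(15)=987, f(16)=1597, f(17)=2584, f(18)=4181, f(19)=6765, f(20)=10946, f(21)=17711, f(22)=28657, f(23)=46368, f(24)=75025, f(25)=121393, f(26)=196418, f(27)=317811, f(28)=514229, f(29)=832040, f(30)=1346269, f(31)=2178309, f(32)=3524578, f(33)=5702887, f(34)=9227465, f(35)=14930352, f(36)=24157817, f(37)=39088169, f(38)=63245986.

Final answer: 63245986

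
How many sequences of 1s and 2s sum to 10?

Let f(n) be the number of climbs. Removing the last move (1 or 2 steps) gives f(n) = f(n-1) + f(n-2); base cases f(1)=1, f(2)=2.
Building up term by term: f(1)=1, f(2)=2, f(3)=3, f(4)=5, f(5)=8, f(6)=13, f(7)=21, f(8)=34, f(9)=55, f(10)=89.

Final answer: 89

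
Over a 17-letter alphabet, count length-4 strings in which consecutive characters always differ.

Let g(n) count such strings. g(1) = 17, and each valid string of length n-1 extends in 16 ways (any symbol but the last), so g(n) = 16 g(n-1).
Total: g(4) = 17 x 16^3.

Final answer: 17 x 16^{3} = 69632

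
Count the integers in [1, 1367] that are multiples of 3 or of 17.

Multiples of 3: 455. Multiples of 17: 80. Of both (lcm=51): 26.
By inclusion-exclusion: 455 + 80 - 26.

Final answer: 509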